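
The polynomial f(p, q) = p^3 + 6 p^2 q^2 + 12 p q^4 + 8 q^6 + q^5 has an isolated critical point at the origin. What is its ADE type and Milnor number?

Type E_{8}, Milnor number mu = 8.

The Hessian of f at 0 is [[0, 0], [0, 0]] with rank 0, so corank 2. A Groebner basis of the Jacobian ideal J(f) in C{p,q} is {q^4, p^3, p^2/4 + p*q^2}; counting standard monomials gives mu = 8. Corank 2; j^3 = p^3 is a perfect cube, so E-series; the 5-jet and mu = 8 give E_8.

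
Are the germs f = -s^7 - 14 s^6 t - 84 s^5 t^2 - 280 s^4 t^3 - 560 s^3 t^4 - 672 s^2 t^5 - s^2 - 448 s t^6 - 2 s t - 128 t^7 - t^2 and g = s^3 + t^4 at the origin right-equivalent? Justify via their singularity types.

The Hessian of f at 0 is [[-2, -2], [-2, -2]] with rank 1, so corank 1. A Groebner basis of the Jacobian ideal J(f) in C{s,t} is {t^6, s + t}; counting standard monomials gives mu = 6. Corank 1: A-series; mu = 6 gives A_6. The Hessian of g at 0 is [[0, 0], [0, 0]] with rank 0, so corank 2. A Groebner basis of the Jacobian ideal J(g) in C{s,t} is {t^3, s^2}; counting standard monomials gives mu = 6. Corank 2; j^3 = s^3 is a perfect cube, so E-series; the 4-jet and mu = 6 give E_6. f is A_6 but g is E_6, hence not right-equivalent.

No.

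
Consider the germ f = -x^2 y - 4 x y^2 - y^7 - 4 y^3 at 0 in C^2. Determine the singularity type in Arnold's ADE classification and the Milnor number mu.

Type D_{8}, Milnor number mu = 8.

The Hessian of f at 0 has rank 0. Corank 2; j^3 = -y*(x + 2*y)^2 has shape L^2 M (L != M), so D-series; mu = 8 gives D_8.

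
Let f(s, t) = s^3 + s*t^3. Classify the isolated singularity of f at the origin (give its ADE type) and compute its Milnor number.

Type E_7, Milnor number mu = 7.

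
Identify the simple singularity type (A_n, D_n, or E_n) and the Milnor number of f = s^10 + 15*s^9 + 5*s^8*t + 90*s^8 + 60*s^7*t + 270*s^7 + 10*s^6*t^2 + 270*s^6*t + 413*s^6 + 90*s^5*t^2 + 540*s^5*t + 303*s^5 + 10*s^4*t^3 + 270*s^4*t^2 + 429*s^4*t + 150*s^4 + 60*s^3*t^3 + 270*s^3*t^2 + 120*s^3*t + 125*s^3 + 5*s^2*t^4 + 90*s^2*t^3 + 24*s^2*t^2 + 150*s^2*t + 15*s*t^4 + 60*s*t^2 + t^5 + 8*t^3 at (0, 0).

The Hessian of f at 0 is [[0, 0], [0, 0]] with rank 0, so corank 2. A Groebner basis of the Jacobian ideal J(f) in C{s,t} is {-71875*s^2/896 + s*t^3 - 575*s*t^2/56 - 14375*s*t/224 - 115*t^3/28 - 2875*t^2/224, 46875*s^2/224 + 375*s*t^2/14 + 9375*s*t/56 + t^4 + 75*t^3/7 + 1875*t^2/56, s^3 + 15*s^2/28 - 72*s*t^2/175 + 3*s*t/7 - 88*t^3/875 + 3*t^2/35, s^2*t - 25*s^2/56 + 26*s*t^2/35 - 5*s*t/14 + 24*t^3/175 - t^2/14}; counting standard monomials gives mu = 8. Corank 2; j^3 = (5*s + 2*t)^3 is a perfect cube, so E-series; the 5-jet and mu = 8 give E_8.

Type E8, Milnor number mu = 8.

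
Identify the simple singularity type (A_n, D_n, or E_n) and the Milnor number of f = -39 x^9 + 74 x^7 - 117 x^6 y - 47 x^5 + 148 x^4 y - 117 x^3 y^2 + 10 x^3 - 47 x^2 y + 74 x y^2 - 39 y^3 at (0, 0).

The Hessian of f at 0 has rank 0. Corank 2; j^3 = (2*x - 3*y)*(5*x^2 - 16*x*y + 13*y^2) splits into three distinct lines over C (the quadratic factor has nonzero discriminant), so D_4.

Type D_{4}, Milnor number mu = 4.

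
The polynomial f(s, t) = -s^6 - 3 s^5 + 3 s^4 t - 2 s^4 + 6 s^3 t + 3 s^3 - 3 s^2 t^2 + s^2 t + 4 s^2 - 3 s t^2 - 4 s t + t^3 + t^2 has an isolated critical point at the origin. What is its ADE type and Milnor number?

Type A2, Milnor number mu = 2.

The Hessian of f at 0 has rank 1. Corank 1: A-series; mu = 2 gives A_2.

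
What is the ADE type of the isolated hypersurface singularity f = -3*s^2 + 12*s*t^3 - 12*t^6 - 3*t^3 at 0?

A_{2}

The Hessian of f at 0 has rank 1. Corank 1: A-series; mu = 2 gives A_2.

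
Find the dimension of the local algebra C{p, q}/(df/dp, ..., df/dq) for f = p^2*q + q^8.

9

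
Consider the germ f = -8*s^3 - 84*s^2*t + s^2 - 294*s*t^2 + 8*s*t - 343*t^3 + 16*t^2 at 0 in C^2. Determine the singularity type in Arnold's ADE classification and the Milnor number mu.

The Hessian of f at 0 is [[2, 8], [8, 32]] with rank 1, so corank 1. A Groebner basis of the Jacobian ideal J(f) in C{s,t} is {t^2, s + 4*t}; counting standard monomials gives mu = 2. Corank 1: A-series; mu = 2 gives A_2.

Type A2, Milnor number mu = 2.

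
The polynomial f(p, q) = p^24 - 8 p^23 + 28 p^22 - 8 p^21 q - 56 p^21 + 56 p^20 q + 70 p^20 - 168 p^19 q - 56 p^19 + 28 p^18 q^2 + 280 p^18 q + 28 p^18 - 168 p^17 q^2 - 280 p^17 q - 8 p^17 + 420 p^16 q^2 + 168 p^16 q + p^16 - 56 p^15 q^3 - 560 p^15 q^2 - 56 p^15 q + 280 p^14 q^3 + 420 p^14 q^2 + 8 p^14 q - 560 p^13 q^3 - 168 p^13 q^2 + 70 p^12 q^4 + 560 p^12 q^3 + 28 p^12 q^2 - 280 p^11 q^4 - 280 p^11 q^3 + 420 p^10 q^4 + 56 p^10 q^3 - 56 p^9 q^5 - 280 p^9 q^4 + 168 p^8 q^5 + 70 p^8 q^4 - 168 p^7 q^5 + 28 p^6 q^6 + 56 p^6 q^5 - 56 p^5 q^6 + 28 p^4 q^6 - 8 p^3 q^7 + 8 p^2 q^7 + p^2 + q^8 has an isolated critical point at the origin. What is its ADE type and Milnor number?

Type A7, Milnor number mu = 7.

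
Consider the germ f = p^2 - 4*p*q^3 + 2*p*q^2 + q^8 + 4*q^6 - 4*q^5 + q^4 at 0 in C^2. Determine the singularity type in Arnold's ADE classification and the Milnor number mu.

Type A7, Milnor number mu = 7.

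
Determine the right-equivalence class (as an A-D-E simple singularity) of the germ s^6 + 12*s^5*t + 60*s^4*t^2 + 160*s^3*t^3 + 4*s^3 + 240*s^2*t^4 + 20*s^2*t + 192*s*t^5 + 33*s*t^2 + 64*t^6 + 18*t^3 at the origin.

D7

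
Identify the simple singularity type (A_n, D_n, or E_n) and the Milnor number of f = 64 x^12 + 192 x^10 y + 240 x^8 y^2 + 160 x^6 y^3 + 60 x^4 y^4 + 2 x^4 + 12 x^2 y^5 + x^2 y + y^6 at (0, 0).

Type D_7, Milnor number mu = 7.

The Hessian of f at 0 has rank 0. Corank 2; j^3 = x^2*y has shape L^2 M (L != M), so D-series; mu = 7 gives D_7.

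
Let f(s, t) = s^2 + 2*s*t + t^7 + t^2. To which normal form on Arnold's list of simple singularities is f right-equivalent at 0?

A_6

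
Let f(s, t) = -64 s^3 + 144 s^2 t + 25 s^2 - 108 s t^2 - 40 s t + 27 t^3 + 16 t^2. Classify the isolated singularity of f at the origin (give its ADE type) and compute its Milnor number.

Type A2, Milnor number mu = 2.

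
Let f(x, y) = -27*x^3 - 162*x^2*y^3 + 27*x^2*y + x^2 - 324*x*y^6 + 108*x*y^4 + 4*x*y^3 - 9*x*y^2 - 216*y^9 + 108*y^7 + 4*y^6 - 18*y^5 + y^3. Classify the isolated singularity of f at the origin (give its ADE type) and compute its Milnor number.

Type A_2, Milnor number mu = 2.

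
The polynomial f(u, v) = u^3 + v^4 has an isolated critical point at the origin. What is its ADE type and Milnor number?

Type E_{6}, Milnor number mu = 6.

The Hessian of f at 0 has rank 0. Corank 2; j^3 = u^3 is a perfect cube, so E-series; the 4-jet and mu = 6 give E_6.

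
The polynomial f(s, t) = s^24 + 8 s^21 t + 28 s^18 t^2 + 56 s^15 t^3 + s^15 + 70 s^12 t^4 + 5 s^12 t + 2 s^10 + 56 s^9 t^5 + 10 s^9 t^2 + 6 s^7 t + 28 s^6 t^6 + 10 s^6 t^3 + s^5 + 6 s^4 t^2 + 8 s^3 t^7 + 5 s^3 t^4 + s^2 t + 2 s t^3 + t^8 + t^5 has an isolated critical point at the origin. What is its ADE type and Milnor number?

The Hessian of f at 0 has rank 0. Corank 2; j^3 = s^2*t has shape L^2 M (L != M), so D-series; mu = 9 gives D_9.

Type D_9, Milnor number mu = 9.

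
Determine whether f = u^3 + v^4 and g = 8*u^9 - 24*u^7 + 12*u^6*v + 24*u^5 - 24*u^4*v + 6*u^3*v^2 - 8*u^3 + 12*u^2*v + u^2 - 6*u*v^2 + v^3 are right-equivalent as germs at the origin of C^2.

The Hessian of f at 0 has rank 0. Corank 2; j^3 = u^3 is a perfect cube, so E-series; the 4-jet and mu = 6 give E_6. The Hessian of g at 0 has rank 1. Corank 1: A-series; mu = 2 gives A_2. f is E_6 but g is A_2, hence not right-equivalent.

No.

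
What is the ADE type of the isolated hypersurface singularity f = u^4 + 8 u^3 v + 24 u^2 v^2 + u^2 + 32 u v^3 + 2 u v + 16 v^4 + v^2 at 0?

A_{3}

The Hessian of f at 0 has rank 1. Corank 1: A-series; mu = 3 gives A_3.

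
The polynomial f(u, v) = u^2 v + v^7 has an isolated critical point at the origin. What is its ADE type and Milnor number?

Type D8, Milnor number mu = 8.

The Hessian of f at 0 has rank 0. Corank 2; j^3 = u^2*v has shape L^2 M (L != M), so D-series; mu = 8 gives D_8.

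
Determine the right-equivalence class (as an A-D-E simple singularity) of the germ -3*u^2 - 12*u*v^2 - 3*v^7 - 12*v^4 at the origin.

The Hessian of f at 0 has rank 1. Corank 1: A-series; mu = 6 gives A_6.

A_6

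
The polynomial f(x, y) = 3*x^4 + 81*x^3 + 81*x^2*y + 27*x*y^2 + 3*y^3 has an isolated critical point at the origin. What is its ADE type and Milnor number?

Type E_6, Milnor number mu = 6.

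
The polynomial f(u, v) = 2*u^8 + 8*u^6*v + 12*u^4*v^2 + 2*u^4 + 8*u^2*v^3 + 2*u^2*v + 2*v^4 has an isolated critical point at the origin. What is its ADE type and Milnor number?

The Hessian of f at 0 is [[0, 0], [0, 0]] with rank 0, so corank 2. A Groebner basis of the Jacobian ideal J(f) in C{u,v} is {u^3, u^2/4 + v^3, u*v}; counting standard monomials gives mu = 5. Corank 2; j^3 = 2*u^2*v has shape L^2 M (L != M), so D-series; mu = 5 gives D_5.

Type D5, Milnor number mu = 5.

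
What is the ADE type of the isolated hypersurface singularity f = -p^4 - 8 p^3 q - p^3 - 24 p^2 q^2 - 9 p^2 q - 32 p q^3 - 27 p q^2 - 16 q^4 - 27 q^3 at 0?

The Hessian of f at 0 has rank 0. Corank 2; j^3 = -(p + 3*q)^3 is a perfect cube, so E-series; the 4-jet and mu = 6 give E_6.

E6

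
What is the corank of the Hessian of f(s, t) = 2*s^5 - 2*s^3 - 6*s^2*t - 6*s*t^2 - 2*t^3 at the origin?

Hessian at 0 has rank 0.

2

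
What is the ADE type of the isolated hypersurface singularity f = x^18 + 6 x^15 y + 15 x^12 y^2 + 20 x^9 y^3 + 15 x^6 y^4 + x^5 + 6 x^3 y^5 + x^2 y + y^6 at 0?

D_{7}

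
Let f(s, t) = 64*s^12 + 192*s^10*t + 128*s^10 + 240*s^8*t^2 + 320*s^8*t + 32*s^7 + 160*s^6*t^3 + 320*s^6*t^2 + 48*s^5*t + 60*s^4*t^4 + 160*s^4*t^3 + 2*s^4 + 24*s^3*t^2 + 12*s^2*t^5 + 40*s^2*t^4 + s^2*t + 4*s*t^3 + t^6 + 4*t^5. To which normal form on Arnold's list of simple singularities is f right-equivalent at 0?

D_{7}

The Hessian of f at 0 has rank 0. Corank 2; j^3 = s^2*t has shape L^2 M (L != M), so D-series; mu = 7 gives D_7.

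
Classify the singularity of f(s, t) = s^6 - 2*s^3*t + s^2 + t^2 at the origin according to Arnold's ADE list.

A_1

The Hessian of f at 0 has rank 2. Corank 0: nondegenerate Morse point, so A_1.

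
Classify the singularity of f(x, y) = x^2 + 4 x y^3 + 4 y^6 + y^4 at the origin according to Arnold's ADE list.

A_3

The Hessian of f at 0 is [[2, 0], [0, 0]] with rank 1, so corank 1. A Groebner basis of the Jacobian ideal J(f) in C{x,y} is {y^3, x}; counting standard monomials gives mu = 3. Corank 1: A-series; mu = 3 gives A_3.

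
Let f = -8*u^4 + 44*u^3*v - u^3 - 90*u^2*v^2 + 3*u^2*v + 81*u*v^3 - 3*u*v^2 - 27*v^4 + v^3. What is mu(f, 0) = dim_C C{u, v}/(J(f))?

The Hessian of f at 0 has rank 0. Corank 2; j^3 = -(u - v)^3 is a perfect cube, so E-series; the 4-jet and mu = 7 give E_7.

7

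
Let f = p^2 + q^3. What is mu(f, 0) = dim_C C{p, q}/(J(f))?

The Hessian of f at 0 has rank 1. Corank 1: A-series; mu = 2 gives A_2.

2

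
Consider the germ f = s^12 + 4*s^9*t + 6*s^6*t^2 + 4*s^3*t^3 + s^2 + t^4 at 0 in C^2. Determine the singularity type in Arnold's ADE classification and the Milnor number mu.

Type A_{3}, Milnor number mu = 3.

The Hessian of f at 0 has rank 1. Corank 1: A-series; mu = 3 gives A_3.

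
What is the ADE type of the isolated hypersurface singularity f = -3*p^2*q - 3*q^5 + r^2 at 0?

D_{6}

The Hessian of f at 0 has rank 1. Corank 2; j^3 = -3*p^2*q has shape L^2 M (L != M), so D-series; mu = 6 gives D_6.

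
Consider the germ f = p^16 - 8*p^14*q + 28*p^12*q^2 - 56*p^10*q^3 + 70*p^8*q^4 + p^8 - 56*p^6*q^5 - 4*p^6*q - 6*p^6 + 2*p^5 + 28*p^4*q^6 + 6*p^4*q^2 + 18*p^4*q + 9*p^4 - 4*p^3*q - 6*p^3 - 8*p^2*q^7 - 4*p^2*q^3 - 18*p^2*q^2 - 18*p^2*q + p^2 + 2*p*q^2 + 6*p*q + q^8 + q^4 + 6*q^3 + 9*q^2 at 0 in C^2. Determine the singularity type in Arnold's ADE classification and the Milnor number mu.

The Hessian of f at 0 is [[2, 6], [6, 18]] with rank 1, so corank 1. A Groebner basis of the Jacobian ideal J(f) in C{p,q} is {-198684133*p^2/437308 + 1081101*p*q/218654 + 17250390*p/109327 + q^4 - 60000*q^3/109327 + 603243*q^2/437308 + 51751170*q/109327, p^3 - 6008319*p^2/1749232 - 4424113*p*q/4373080 + 468921*p/437308 + 47*q^3/1093270 - 9243*q^2/8746160 + 1406763*q/437308, p^2*q - 7647729*p^2/874616 - 548559*p*q/2186540 + 664007*p/218654 + 216*q^3/546635 - 4427189*q^2/4373080 + 1992021*q/218654, -1475134757*p^2/1749232 + p*q^2 + 8127729*p*q/874616 + 128077155*p/437308 + 57837*q^3/218654 + 4955067*q^2/1749232 + 384231465*q/437308}; counting standard monomials gives mu = 7. Corank 1: A-series; mu = 7 gives A_7.

Type A7, Milnor number mu = 7.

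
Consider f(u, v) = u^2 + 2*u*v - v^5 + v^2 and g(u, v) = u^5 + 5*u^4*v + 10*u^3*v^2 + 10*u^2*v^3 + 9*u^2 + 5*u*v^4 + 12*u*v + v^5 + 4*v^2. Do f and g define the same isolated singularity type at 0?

Yes.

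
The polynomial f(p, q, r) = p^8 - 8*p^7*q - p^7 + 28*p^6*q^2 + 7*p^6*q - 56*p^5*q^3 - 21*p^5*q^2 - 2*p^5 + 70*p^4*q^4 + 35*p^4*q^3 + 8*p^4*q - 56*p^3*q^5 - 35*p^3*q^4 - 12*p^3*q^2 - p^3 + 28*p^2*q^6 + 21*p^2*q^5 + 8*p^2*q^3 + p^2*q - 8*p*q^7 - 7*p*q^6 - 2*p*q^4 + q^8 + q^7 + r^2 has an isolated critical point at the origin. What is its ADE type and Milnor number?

The Hessian of f at 0 has rank 1. Corank 2; j^3 = -p^2*(p - q) has shape L^2 M (L != M), so D-series; mu = 9 gives D_9.

Type D_9, Milnor number mu = 9.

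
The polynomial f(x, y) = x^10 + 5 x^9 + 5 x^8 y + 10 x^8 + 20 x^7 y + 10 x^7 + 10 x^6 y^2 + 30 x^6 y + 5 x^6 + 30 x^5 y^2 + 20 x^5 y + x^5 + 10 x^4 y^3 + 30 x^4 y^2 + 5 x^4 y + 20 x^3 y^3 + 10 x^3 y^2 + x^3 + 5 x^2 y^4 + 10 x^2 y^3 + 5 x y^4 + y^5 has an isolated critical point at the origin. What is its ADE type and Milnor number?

The Hessian of f at 0 is [[0, 0], [0, 0]] with rank 0, so corank 2. A Groebner basis of the Jacobian ideal J(f) in C{x,y} is {y^5, x*y^3 + y^4/4, x^2}; counting standard monomials gives mu = 8. Corank 2; j^3 = x^3 is a perfect cube, so E-series; the 5-jet and mu = 8 give E_8.

Type E_{8}, Milnor number mu = 8.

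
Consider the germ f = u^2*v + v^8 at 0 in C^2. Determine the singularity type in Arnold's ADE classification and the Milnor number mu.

Type D9, Milnor number mu = 9.

The Hessian of f at 0 has rank 0. Corank 2; j^3 = u^2*v has shape L^2 M (L != M), so D-series; mu = 9 gives D_9.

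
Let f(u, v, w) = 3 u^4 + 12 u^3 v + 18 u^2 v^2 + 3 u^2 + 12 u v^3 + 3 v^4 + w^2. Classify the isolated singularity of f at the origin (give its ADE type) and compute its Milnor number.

Type A_{3}, Milnor number mu = 3.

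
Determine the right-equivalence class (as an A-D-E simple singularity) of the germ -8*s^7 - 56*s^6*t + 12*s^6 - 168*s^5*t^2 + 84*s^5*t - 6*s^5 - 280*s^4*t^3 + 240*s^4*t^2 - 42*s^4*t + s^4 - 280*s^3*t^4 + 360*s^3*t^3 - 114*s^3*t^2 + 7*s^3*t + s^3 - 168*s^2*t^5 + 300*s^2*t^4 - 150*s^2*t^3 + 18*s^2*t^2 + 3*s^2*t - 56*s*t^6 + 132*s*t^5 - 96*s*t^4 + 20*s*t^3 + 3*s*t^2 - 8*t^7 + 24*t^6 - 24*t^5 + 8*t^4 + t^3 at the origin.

E_7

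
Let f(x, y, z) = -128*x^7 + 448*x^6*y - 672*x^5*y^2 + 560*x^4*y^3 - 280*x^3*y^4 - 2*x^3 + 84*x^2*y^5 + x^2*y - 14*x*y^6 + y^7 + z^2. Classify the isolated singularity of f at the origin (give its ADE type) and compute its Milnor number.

Type D_8, Milnor number mu = 8.

The Hessian of f at 0 is [[0, 0, 0], [0, 0, 0], [0, 0, 2]] with rank 1, so corank 2. A Groebner basis of the Jacobian ideal J(f) in C{x,y,z} is {x*y/14 + y^6, x*y^2, x^2 - x*y/2, z}; counting standard monomials gives mu = 8. Corank 2; j^3 = -x^2*(2*x - y) has shape L^2 M (L != M), so D-series; mu = 8 gives D_8.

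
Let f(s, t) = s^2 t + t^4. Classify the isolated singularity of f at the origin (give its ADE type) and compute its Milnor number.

Type D_5, Milnor number mu = 5.

The Hessian of f at 0 has rank 0. Corank 2; j^3 = s^2*t has shape L^2 M (L != M), so D-series; mu = 5 gives D_5.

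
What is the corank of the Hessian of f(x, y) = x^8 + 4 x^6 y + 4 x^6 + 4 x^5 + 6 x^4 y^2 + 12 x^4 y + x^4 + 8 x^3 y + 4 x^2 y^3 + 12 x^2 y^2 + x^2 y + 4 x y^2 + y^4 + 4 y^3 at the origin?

The Hessian at 0 is [[0, 0], [0, 0]] of rank 0; hence corank 2.

2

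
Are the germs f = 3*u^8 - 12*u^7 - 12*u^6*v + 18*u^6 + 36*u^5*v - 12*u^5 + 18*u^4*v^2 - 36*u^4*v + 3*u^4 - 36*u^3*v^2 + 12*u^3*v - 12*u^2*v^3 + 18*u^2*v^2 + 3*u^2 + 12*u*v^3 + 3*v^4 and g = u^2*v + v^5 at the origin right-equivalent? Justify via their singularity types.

The Hessian of f at 0 has rank 1. Corank 1: A-series; mu = 3 gives A_3. The Hessian of g at 0 has rank 0. Corank 2; j^3 = u^2*v has shape L^2 M (L != M), so D-series; mu = 6 gives D_6. f is A_3 but g is D_6, hence not right-equivalent.

No.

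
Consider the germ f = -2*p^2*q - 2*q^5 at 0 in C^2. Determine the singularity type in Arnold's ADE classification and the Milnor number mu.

Type D6, Milnor number mu = 6.

The Hessian of f at 0 has rank 0. Corank 2; j^3 = -2*p^2*q has shape L^2 M (L != M), so D-series; mu = 6 gives D_6.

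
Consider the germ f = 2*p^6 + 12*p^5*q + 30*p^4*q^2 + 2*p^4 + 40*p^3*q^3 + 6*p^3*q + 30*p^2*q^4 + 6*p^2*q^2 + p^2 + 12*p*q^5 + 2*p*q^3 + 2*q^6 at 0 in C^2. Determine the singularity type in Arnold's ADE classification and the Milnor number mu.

Type A_5, Milnor number mu = 5.

The Hessian of f at 0 has rank 1. Corank 1: A-series; mu = 5 gives A_5.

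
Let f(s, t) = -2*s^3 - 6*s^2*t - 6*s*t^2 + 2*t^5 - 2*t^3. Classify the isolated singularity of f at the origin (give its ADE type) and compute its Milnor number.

Type E8, Milnor number mu = 8.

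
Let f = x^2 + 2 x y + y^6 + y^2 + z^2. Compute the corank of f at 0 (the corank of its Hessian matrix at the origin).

The Hessian at 0 is [[2, 2, 0], [2, 2, 0], [0, 0, 2]] of rank 2; hence corank 1.

1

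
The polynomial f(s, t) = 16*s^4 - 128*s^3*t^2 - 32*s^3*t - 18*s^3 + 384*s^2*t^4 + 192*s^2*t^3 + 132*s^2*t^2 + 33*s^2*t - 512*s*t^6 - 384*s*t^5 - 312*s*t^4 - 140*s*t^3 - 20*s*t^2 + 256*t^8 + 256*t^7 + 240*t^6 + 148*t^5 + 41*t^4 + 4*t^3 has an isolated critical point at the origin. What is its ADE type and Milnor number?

The Hessian of f at 0 is [[0, 0], [0, 0]] with rank 0, so corank 2. A Groebner basis of the Jacobian ideal J(f) in C{s,t} is {s*t^2 - 27*s*t/77 + 18*t^2/77, -81*s*t/154 + t^3 + 27*t^2/77, s^2 - 310*s*t/231 + 104*t^2/231}; counting standard monomials gives mu = 5. Corank 2; j^3 = -(2*s - t)*(3*s - 2*t)^2 has shape L^2 M (L != M), so D-series; mu = 5 gives D_5.

Type D_{5}, Milnor number mu = 5.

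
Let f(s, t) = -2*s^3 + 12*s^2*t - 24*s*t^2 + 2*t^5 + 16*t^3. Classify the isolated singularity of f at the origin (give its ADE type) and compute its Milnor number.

The Hessian of f at 0 is [[0, 0], [0, 0]] with rank 0, so corank 2. A Groebner basis of the Jacobian ideal J(f) in C{s,t} is {t^4, s^2 - 4*s*t + 4*t^2}; counting standard monomials gives mu = 8. Corank 2; j^3 = -2*(s - 2*t)^3 is a perfect cube, so E-series; the 5-jet and mu = 8 give E_8.

Type E_{8}, Milnor number mu = 8.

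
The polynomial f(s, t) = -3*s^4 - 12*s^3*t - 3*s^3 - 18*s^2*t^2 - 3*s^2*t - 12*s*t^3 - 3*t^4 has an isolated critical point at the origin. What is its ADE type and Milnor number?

Type D_{5}, Milnor number mu = 5.

The Hessian of f at 0 has rank 0. Corank 2; j^3 = -3*s^2*(s + t) has shape L^2 M (L != M), so D-series; mu = 5 gives D_5.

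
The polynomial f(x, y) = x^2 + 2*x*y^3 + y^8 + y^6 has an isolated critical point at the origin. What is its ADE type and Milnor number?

Type A7, Milnor number mu = 7.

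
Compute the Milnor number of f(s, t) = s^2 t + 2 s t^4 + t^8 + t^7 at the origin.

9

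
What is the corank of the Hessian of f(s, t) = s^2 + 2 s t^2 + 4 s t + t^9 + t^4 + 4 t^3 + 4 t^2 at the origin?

1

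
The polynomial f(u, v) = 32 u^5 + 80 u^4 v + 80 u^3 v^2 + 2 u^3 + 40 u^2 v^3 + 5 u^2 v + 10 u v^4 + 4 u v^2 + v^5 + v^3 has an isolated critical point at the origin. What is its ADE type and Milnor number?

Type D_{6}, Milnor number mu = 6.

The Hessian of f at 0 has rank 0. Corank 2; j^3 = (u + v)^2*(2*u + v) has shape L^2 M (L != M), so D-series; mu = 6 gives D_6.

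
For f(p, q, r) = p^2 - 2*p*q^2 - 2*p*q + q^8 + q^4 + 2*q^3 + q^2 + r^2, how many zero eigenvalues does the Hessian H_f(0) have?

1

Hessian at 0 has rank 2.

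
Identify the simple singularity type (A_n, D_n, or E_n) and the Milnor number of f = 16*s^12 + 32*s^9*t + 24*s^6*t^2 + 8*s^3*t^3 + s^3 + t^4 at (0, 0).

The Hessian of f at 0 has rank 0. Corank 2; j^3 = s^3 is a perfect cube, so E-series; the 4-jet and mu = 6 give E_6.

Type E_6, Milnor number mu = 6.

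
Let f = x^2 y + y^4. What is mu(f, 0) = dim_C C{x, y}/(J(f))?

The Hessian of f at 0 is [[0, 0], [0, 0]] with rank 0, so corank 2. A Groebner basis of the Jacobian ideal J(f) in C{x,y} is {x^3, x^2/4 + y^3, x*y}; counting standard monomials gives mu = 5. Corank 2; j^3 = x^2*y has shape L^2 M (L != M), so D-series; mu = 5 gives D_5.

5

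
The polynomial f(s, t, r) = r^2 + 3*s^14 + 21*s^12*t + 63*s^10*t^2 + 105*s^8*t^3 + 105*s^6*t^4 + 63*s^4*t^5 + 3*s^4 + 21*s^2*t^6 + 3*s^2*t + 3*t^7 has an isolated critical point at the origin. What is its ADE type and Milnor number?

The Hessian of f at 0 is [[0, 0, 0], [0, 0, 0], [0, 0, 2]] with rank 1, so corank 2. A Groebner basis of the Jacobian ideal J(f) in C{s,t,r} is {s^2/7 + t^6, s^3, s*t, r}; counting standard monomials gives mu = 8. Corank 2; j^3 = 3*s^2*t has shape L^2 M (L != M), so D-series; mu = 8 gives D_8.

Type D8, Milnor number mu = 8.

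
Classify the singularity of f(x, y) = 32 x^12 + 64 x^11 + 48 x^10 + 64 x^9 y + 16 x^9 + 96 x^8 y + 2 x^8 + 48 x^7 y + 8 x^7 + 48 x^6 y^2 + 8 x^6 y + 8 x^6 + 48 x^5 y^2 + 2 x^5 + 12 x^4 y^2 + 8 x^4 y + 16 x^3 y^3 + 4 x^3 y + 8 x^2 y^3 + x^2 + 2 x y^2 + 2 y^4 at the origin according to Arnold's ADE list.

A_3

The Hessian of f at 0 has rank 1. Corank 1: A-series; mu = 3 gives A_3.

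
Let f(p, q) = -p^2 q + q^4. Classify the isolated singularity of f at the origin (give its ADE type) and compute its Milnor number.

Type D5, Milnor number mu = 5.

The Hessian of f at 0 has rank 0. Corank 2; j^3 = -p^2*q has shape L^2 M (L != M), so D-series; mu = 5 gives D_5.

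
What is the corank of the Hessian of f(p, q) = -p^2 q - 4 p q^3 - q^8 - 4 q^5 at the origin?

2

Hessian at 0 has rank 0.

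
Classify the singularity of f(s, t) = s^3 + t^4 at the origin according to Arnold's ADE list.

E_6

The Hessian of f at 0 is [[0, 0], [0, 0]] with rank 0, so corank 2. A Groebner basis of the Jacobian ideal J(f) in C{s,t} is {t^3, s^2}; counting standard monomials gives mu = 6. Corank 2; j^3 = s^3 is a perfect cube, so E-series; the 4-jet and mu = 6 give E_6.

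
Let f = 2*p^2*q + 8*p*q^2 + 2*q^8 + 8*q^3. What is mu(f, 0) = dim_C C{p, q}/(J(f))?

9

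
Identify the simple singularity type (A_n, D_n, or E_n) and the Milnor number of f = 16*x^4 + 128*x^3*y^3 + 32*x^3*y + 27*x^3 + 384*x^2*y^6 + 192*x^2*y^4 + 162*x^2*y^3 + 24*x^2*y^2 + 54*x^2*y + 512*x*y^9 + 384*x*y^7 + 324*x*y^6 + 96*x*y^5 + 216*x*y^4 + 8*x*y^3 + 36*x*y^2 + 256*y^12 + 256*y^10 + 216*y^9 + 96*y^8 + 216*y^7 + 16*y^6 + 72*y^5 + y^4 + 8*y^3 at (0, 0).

Type E6, Milnor number mu = 6.

The Hessian of f at 0 has rank 0. Corank 2; j^3 = (3*x + 2*y)^3 is a perfect cube, so E-series; the 4-jet and mu = 6 give E_6.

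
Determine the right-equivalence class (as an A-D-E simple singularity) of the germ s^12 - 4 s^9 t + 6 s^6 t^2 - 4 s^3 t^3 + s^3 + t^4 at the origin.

E_{6}

The Hessian of f at 0 has rank 0. Corank 2; j^3 = s^3 is a perfect cube, so E-series; the 4-jet and mu = 6 give E_6.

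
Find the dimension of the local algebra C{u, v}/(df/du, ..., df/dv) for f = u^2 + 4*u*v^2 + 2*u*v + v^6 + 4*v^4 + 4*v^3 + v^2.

The Hessian of f at 0 has rank 1. Corank 1: A-series; mu = 5 gives A_5.

5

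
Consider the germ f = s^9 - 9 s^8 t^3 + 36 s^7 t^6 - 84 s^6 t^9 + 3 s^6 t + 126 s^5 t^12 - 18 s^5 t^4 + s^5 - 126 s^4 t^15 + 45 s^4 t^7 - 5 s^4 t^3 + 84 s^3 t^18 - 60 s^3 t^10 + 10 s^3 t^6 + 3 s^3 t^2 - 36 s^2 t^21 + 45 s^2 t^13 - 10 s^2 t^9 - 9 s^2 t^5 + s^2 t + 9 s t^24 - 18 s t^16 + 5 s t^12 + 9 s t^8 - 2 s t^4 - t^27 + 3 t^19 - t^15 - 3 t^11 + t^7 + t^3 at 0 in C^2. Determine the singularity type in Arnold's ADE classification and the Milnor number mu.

Type D4, Milnor number mu = 4.

The Hessian of f at 0 is [[0, 0], [0, 0]] with rank 0, so corank 2. A Groebner basis of the Jacobian ideal J(f) in C{s,t} is {t^3, s^2 + 3*t^2, s*t}; counting standard monomials gives mu = 4. Corank 2; j^3 = t*(s^2 + t^2) splits into three distinct lines over C (the quadratic factor has nonzero discriminant), so D_4.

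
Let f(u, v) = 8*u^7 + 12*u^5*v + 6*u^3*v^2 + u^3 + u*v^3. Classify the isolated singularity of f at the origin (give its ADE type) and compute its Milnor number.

The Hessian of f at 0 has rank 0. Corank 2; j^3 = u^3 is a perfect cube, so E-series; the 4-jet and mu = 7 give E_7.

Type E_7, Milnor number mu = 7.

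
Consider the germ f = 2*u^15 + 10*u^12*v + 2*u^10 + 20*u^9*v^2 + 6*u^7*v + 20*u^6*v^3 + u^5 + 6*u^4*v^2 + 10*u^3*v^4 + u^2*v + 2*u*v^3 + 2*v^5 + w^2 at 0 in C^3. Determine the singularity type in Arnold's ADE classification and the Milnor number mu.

Type D_6, Milnor number mu = 6.

The Hessian of f at 0 has rank 1. Corank 2; j^3 = u^2*v has shape L^2 M (L != M), so D-series; mu = 6 gives D_6.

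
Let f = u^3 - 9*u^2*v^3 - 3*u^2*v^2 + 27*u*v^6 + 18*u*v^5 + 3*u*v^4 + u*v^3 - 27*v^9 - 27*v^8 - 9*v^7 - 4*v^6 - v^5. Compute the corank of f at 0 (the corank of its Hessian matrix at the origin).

The Hessian at 0 is [[0, 0], [0, 0]] of rank 0; hence corank 2.

2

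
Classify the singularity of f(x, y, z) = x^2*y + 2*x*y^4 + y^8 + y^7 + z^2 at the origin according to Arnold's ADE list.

The Hessian of f at 0 has rank 1. Corank 2; j^3 = x^2*y has shape L^2 M (L != M), so D-series; mu = 9 gives D_9.

D9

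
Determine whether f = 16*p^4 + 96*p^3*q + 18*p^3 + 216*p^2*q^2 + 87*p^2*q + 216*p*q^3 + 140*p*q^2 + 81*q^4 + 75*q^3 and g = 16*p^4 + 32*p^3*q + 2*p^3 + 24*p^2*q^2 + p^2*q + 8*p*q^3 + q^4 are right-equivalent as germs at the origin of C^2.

Yes.

The Hessian of f at 0 has rank 0. Corank 2; j^3 = (2*p + 3*q)*(3*p + 5*q)^2 has shape L^2 M (L != M), so D-series; mu = 5 gives D_5. The Hessian of g at 0 has rank 0. Corank 2; j^3 = p^2*(2*p + q) has shape L^2 M (L != M), so D-series; mu = 5 gives D_5. Both have type D_5, hence right-equivalent.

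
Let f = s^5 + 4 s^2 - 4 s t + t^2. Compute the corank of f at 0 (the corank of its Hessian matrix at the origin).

1

Hessian at 0 has rank 1.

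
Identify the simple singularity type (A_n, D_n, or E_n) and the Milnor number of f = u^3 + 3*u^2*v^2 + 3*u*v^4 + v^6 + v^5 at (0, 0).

Type E_8, Milnor number mu = 8.

The Hessian of f at 0 has rank 0. Corank 2; j^3 = u^3 is a perfect cube, so E-series; the 5-jet and mu = 8 give E_8.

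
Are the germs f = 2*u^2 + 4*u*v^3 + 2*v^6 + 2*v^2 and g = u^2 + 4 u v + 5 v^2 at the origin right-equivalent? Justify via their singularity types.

Yes.

The Hessian of f at 0 has rank 2. Corank 0: nondegenerate Morse point, so A_1. The Hessian of g at 0 has rank 2. Corank 0: nondegenerate Morse point, so A_1. Both have type A_1, hence right-equivalent.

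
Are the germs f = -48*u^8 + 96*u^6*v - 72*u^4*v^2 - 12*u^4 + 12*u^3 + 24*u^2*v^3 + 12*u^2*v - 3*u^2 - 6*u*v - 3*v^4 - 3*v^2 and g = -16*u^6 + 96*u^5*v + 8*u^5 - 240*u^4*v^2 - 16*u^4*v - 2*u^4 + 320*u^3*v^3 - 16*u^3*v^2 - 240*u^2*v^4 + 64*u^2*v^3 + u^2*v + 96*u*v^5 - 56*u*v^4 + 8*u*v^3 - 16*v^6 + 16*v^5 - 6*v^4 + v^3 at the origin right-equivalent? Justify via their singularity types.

The Hessian of f at 0 has rank 1. Corank 1: A-series; mu = 3 gives A_3. The Hessian of g at 0 has rank 0. Corank 2; j^3 = v*(u^2 + v^2) splits into three distinct lines over C (the quadratic factor has nonzero discriminant), so D_4. f is A_3 but g is D_4, hence not right-equivalent.

No.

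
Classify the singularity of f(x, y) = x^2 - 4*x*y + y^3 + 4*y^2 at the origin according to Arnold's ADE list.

A_{2}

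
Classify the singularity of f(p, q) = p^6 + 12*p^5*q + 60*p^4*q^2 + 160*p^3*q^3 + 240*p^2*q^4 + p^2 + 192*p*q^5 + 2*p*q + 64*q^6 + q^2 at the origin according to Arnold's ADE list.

The Hessian of f at 0 has rank 1. Corank 1: A-series; mu = 5 gives A_5.

A_{5}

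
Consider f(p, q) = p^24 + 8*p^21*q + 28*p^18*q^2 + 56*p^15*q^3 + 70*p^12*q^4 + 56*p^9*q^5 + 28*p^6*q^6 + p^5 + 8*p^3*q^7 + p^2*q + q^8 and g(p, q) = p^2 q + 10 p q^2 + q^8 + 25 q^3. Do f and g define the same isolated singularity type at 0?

The Hessian of f at 0 is [[0, 0], [0, 0]] with rank 0, so corank 2. A Groebner basis of the Jacobian ideal J(f) in C{p,q} is {p^2/8 + q^7, p^3, p*q}; counting standard monomials gives mu = 9. Corank 2; j^3 = p^2*q has shape L^2 M (L != M), so D-series; mu = 9 gives D_9. The Hessian of g at 0 is [[0, 0], [0, 0]] with rank 0, so corank 2. A Groebner basis of the Jacobian ideal J(g) in C{p,q} is {p^2/8 + q^7 - 25*q^2/8, p^3 + 125*q^3, p*q + 5*q^2}; counting standard monomials gives mu = 9. Corank 2; j^3 = q*(p + 5*q)^2 has shape L^2 M (L != M), so D-series; mu = 9 gives D_9. Both have type D_9, hence right-equivalent.

Yes.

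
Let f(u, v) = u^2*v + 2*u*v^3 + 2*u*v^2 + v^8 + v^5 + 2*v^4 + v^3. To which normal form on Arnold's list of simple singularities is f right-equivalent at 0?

D_9

The Hessian of f at 0 has rank 0. Corank 2; j^3 = v*(u + v)^2 has shape L^2 M (L != M), so D-series; mu = 9 gives D_9.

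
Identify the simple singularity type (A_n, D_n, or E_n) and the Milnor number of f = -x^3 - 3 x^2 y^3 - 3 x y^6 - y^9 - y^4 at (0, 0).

Type E_6, Milnor number mu = 6.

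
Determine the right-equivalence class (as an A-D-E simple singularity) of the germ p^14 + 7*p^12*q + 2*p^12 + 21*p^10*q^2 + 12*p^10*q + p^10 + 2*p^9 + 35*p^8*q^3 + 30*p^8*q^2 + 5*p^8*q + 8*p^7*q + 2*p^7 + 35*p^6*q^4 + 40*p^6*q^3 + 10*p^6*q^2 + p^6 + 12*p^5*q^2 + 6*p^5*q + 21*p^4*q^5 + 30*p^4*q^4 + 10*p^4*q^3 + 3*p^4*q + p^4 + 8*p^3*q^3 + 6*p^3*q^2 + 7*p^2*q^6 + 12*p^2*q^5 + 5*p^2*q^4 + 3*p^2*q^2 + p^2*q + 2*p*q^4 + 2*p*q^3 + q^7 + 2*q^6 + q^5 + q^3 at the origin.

D4

The Hessian of f at 0 has rank 0. Corank 2; j^3 = q*(p^2 + q^2) splits into three distinct lines over C (the quadratic factor has nonzero discriminant), so D_4.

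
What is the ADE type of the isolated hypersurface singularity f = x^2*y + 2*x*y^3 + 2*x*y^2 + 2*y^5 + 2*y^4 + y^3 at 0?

D_{6}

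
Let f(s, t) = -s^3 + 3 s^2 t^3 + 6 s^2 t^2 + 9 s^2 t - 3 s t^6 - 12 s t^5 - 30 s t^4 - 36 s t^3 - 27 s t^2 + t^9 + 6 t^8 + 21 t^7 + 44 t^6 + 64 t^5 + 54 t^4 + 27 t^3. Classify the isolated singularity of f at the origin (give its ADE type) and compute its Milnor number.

The Hessian of f at 0 has rank 0. Corank 2; j^3 = -(s - 3*t)^3 is a perfect cube, so E-series; the 5-jet and mu = 8 give E_8.

Type E8, Milnor number mu = 8.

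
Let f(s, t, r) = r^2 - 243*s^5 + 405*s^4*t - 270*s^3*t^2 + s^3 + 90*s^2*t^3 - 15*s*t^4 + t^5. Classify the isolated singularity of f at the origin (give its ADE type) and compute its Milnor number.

The Hessian of f at 0 is [[0, 0, 0], [0, 0, 0], [0, 0, 2]] with rank 1, so corank 2. A Groebner basis of the Jacobian ideal J(f) in C{s,t,r} is {t^5, s*t^3 - t^4/12, s^2, r}; counting standard monomials gives mu = 8. Corank 2; j^3 = s^3 is a perfect cube, so E-series; the 5-jet and mu = 8 give E_8.

Type E8, Milnor number mu = 8.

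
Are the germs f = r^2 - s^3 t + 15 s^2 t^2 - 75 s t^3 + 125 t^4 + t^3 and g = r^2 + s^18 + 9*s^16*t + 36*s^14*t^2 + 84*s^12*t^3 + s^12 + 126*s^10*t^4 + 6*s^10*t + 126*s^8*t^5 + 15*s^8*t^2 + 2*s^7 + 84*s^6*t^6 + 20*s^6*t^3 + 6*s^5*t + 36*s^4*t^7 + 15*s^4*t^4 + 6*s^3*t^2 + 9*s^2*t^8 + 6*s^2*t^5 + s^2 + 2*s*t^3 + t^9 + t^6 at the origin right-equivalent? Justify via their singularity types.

No.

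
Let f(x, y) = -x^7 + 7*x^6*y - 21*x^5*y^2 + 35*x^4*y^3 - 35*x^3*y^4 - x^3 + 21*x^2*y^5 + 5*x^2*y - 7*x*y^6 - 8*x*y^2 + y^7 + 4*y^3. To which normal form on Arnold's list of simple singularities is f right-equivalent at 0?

The Hessian of f at 0 is [[0, 0], [0, 0]] with rank 0, so corank 2. A Groebner basis of the Jacobian ideal J(f) in C{x,y} is {-x*y/7 + y^6 + 2*y^2/7, x*y^2 - 2*y^3, x^2 - 3*x*y + 2*y^2}; counting standard monomials gives mu = 8. Corank 2; j^3 = -(x - 2*y)^2*(x - y) has shape L^2 M (L != M), so D-series; mu = 8 gives D_8.

D_{8}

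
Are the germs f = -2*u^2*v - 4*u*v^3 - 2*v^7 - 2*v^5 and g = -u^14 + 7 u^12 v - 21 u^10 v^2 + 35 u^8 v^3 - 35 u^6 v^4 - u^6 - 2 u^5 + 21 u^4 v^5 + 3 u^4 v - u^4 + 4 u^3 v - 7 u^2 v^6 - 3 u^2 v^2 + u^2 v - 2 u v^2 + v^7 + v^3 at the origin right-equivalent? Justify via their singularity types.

Yes.

The Hessian of f at 0 is [[0, 0], [0, 0]] with rank 0, so corank 2. A Groebner basis of the Jacobian ideal J(f) in C{u,v} is {u^2*v^2 + u^2/7 + u*v^2/7, u^3 - u^2/7 - u*v^2/7, u*v + v^3}; counting standard monomials gives mu = 8. Corank 2; j^3 = -2*u^2*v has shape L^2 M (L != M), so D-series; mu = 8 gives D_8. The Hessian of g at 0 is [[0, 0], [0, 0]] with rank 0, so corank 2. A Groebner basis of the Jacobian ideal J(g) in C{u,v} is {u^2/6 + u*v^3 + 5*u*v^2/2 + u*v/3 - 11*v^3/6 - v^2/2, u^2/2 + 7*u*v^2/2 + v^4 - 5*v^3/2 - v^2/2, u^3 - u^2/6 + 7*u*v^2/2 + 11*u*v/3 - 7*v^3/6 - 7*v^2/2, u^2*v + u*v - v^2}; counting standard monomials gives mu = 8. Corank 2; j^3 = v*(u - v)^2 has shape L^2 M (L != M), so D-series; mu = 8 gives D_8. Both have type D_8, hence right-equivalent.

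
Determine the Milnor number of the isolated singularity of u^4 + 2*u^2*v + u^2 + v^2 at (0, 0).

The Hessian of f at 0 has rank 2. Corank 0: nondegenerate Morse point, so A_1.

1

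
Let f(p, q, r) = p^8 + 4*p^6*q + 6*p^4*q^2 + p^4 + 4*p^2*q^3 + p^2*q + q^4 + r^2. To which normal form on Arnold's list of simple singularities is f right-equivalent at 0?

The Hessian of f at 0 has rank 1. Corank 2; j^3 = p^2*q has shape L^2 M (L != M), so D-series; mu = 5 gives D_5.

D_{5}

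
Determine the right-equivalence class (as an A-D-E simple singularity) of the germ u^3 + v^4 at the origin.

The Hessian of f at 0 is [[0, 0], [0, 0]] with rank 0, so corank 2. A Groebner basis of the Jacobian ideal J(f) in C{u,v} is {v^3, u^2}; counting standard monomials gives mu = 6. Corank 2; j^3 = u^3 is a perfect cube, so E-series; the 4-jet and mu = 6 give E_6.

E_6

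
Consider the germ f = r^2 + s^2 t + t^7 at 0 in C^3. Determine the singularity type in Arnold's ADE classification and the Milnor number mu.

The Hessian of f at 0 has rank 1. Corank 2; j^3 = s^2*t has shape L^2 M (L != M), so D-series; mu = 8 gives D_8.

Type D_8, Milnor number mu = 8.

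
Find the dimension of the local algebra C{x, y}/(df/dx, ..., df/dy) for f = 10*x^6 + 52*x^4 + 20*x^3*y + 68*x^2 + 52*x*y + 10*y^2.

1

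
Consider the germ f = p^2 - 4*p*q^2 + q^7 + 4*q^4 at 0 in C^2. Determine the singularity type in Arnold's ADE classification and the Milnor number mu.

Type A_6, Milnor number mu = 6.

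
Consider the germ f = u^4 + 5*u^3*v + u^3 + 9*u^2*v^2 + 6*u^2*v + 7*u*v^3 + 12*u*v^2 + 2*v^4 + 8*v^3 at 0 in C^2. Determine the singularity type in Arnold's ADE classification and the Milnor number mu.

The Hessian of f at 0 has rank 0. Corank 2; j^3 = (u + 2*v)^3 is a perfect cube, so E-series; the 4-jet and mu = 7 give E_7.

Type E7, Milnor number mu = 7.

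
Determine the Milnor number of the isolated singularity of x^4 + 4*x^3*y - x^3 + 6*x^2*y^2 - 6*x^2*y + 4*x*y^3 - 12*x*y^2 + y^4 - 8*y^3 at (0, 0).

The Hessian of f at 0 has rank 0. Corank 2; j^3 = -(x + 2*y)^3 is a perfect cube, so E-series; the 4-jet and mu = 6 give E_6.

6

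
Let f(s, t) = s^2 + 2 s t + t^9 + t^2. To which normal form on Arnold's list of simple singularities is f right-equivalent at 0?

A_8

The Hessian of f at 0 has rank 1. Corank 1: A-series; mu = 8 gives A_8.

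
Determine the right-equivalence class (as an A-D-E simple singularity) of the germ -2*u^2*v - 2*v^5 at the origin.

The Hessian of f at 0 has rank 0. Corank 2; j^3 = -2*u^2*v has shape L^2 M (L != M), so D-series; mu = 6 gives D_6.

D6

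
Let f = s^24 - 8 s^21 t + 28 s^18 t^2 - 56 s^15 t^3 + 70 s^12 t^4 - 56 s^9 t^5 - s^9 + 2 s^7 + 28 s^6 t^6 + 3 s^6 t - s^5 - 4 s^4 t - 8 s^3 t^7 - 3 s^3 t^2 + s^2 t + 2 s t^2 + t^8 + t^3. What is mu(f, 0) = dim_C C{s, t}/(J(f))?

9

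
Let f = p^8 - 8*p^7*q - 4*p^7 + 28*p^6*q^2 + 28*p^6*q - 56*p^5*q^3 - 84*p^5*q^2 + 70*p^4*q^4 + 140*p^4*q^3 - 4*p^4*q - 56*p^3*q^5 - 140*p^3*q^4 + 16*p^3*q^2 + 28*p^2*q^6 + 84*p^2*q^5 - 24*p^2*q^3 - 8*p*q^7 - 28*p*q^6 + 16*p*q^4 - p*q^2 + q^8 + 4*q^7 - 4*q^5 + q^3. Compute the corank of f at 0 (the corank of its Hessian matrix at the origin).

2

Hessian at 0 has rank 0.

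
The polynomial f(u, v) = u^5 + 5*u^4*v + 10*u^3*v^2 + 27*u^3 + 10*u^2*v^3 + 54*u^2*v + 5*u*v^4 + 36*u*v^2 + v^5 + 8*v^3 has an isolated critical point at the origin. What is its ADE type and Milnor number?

Type E8, Milnor number mu = 8.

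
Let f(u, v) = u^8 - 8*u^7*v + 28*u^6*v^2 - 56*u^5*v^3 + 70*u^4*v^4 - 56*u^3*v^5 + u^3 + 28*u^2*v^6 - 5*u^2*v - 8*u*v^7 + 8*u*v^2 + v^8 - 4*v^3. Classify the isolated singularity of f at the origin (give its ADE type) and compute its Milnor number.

The Hessian of f at 0 is [[0, 0], [0, 0]] with rank 0, so corank 2. A Groebner basis of the Jacobian ideal J(f) in C{u,v} is {-u*v/8 + v^7 + v^2/4, u*v^2 - 2*v^3, u^2 - 3*u*v + 2*v^2}; counting standard monomials gives mu = 9. Corank 2; j^3 = (u - 2*v)^2*(u - v) has shape L^2 M (L != M), so D-series; mu = 9 gives D_9.

Type D_{9}, Milnor number mu = 9.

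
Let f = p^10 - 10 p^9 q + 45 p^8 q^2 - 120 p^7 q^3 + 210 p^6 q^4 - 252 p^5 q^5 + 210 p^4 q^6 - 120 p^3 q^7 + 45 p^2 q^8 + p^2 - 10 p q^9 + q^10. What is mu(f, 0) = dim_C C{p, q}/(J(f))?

The Hessian of f at 0 is [[2, 0], [0, 0]] with rank 1, so corank 1. A Groebner basis of the Jacobian ideal J(f) in C{p,q} is {q^9, p}; counting standard monomials gives mu = 9. Corank 1: A-series; mu = 9 gives A_9.

9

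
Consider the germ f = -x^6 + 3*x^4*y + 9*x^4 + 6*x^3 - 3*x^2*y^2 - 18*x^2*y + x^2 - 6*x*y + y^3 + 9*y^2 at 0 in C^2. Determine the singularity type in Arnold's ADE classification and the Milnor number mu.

Type A_{2}, Milnor number mu = 2.

The Hessian of f at 0 has rank 1. Corank 1: A-series; mu = 2 gives A_2.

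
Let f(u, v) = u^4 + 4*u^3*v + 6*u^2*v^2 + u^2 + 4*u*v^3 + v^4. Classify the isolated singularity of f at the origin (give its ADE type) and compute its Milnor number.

Type A_{3}, Milnor number mu = 3.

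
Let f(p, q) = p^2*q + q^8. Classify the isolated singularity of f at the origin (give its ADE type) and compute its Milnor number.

The Hessian of f at 0 is [[0, 0], [0, 0]] with rank 0, so corank 2. A Groebner basis of the Jacobian ideal J(f) in C{p,q} is {p^2/8 + q^7, p^3, p*q}; counting standard monomials gives mu = 9. Corank 2; j^3 = p^2*q has shape L^2 M (L != M), so D-series; mu = 9 gives D_9.

Type D9, Milnor number mu = 9.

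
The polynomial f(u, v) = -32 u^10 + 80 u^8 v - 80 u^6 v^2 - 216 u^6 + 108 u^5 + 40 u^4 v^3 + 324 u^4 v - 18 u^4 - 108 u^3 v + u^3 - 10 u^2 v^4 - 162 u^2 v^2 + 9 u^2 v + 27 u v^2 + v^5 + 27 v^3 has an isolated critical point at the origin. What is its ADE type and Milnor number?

The Hessian of f at 0 is [[0, 0], [0, 0]] with rank 0, so corank 2. A Groebner basis of the Jacobian ideal J(f) in C{u,v} is {u^2/3888 + u*v^3 - u*v^2/36 + u*v/648 - v^3/12 + v^2/432, v^4, u^3 - u^2/4 - 3*u*v/2 + 27*v^3 - 9*v^2/4, u^2*v + u^2/36 + 3*u*v^2 + u*v/6 + v^2/4}; counting standard monomials gives mu = 8. Corank 2; j^3 = (u + 3*v)^3 is a perfect cube, so E-series; the 5-jet and mu = 8 give E_8.

Type E_{8}, Milnor number mu = 8.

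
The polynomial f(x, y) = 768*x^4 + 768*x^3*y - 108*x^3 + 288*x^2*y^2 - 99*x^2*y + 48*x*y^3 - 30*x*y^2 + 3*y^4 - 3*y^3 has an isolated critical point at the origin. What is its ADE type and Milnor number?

Type D_5, Milnor number mu = 5.

The Hessian of f at 0 is [[0, 0], [0, 0]] with rank 0, so corank 2. A Groebner basis of the Jacobian ideal J(f) in C{x,y} is {x*y^2 - 27*x*y/16 - 9*y^2/16, 81*x*y/16 + y^3 + 27*y^2/16, x^2 + 7*x*y/12 + y^2/12}; counting standard monomials gives mu = 5. Corank 2; j^3 = -3*(3*x + y)^2*(4*x + y) has shape L^2 M (L != M), so D-series; mu = 5 gives D_5.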